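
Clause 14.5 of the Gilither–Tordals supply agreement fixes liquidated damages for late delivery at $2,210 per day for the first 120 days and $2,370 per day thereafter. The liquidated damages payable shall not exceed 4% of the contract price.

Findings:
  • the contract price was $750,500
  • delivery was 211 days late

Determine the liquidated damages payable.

Liquidated damages: $30,020

First 120 days: 120 × $2,210 = $265,200
Remaining days: (211 − 120) × $2,370 = $215,670
Accrued per-day damages: $265,200 + $215,670 = $480,870
Cap: 4% of $750,500 = $30,020
Cap at $30,020: $480,870 exceeds the cap → $30,020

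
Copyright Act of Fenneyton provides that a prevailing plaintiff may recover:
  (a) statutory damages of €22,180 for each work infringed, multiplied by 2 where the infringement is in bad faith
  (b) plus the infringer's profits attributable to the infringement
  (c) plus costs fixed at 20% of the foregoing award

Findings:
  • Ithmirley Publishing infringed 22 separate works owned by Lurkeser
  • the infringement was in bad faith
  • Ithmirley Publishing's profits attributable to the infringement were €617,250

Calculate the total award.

Award: €1,911,804

Statutory damages: 22 × €22,180 = €487,960
Doubled: 2 × €487,960 = €975,920
Combined award: €975,920 + €617,250 = €1,593,170
Costs: 20% of €1,593,170 = €318,634
Award plus costs: €1,593,170 + €318,634 = €1,911,804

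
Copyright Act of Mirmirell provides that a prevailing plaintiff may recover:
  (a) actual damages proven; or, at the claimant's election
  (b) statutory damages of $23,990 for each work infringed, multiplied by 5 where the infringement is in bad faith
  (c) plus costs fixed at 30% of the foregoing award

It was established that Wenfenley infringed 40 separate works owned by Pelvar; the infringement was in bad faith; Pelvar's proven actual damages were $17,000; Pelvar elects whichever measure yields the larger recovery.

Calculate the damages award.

$6,237,400

Statutory damages: 40 × $23,990 = $959,600
Multiplied by 5: 5 × $959,600 = $4,798,000
Greater of actual damages ($17,000) or enhanced statutory damages ($4,798,000): $4,798,000
Costs: 30% of $4,798,000 = $1,439,400
Award plus costs: $4,798,000 + $1,439,400 = $6,237,400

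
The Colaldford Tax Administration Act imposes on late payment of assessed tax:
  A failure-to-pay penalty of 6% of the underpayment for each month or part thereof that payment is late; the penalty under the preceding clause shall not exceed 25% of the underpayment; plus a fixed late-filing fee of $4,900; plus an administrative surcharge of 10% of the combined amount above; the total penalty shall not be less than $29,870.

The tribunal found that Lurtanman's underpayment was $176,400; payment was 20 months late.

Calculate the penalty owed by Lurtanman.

Accrued rate: 6% × 20 = 120%, capped at 25% → 25%
Failure-to-pay penalty: 25% of $176,400 = $44,100
Penalty before surcharge: $44,100 + $4,900 = $49,000
Administrative surcharge: 10% of $49,000 = $4,900
Total penalty: $49,000 + $4,900 = $53,900
Minimum $29,870: $53,900 meets the minimum, no increase.

$53,900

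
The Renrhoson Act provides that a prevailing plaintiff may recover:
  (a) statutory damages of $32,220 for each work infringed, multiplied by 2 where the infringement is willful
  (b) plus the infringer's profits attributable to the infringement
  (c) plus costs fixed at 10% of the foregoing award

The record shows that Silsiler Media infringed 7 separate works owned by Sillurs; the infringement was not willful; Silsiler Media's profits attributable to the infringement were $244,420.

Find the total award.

Statutory damages: 7 × $32,220 = $225,540
Infringement not willful: no ×2 enhancement.
Combined award: $225,540 + $244,420 = $469,960
Costs: 10% of $469,960 = $46,996
Award plus costs: $469,960 + $46,996 = $516,956

$516,956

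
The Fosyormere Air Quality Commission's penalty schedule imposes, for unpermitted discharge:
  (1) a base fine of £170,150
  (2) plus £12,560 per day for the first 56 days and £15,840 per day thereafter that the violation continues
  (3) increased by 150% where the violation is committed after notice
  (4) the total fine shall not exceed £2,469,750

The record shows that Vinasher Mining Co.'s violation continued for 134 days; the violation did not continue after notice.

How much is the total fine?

£2,109,030

First 56 days: 56 × £12,560 = £703,360
Remaining days: (134 − 56) × £15,840 = £1,235,520
Per-day component: £703,360 + £1,235,520 = £1,938,880
Base plus per-day: £170,150 + £1,938,880 = £2,109,030
The violation did not continue after notice: no 150% increase.
Cap at £2,469,750: £2,109,030 is within the cap, no reduction.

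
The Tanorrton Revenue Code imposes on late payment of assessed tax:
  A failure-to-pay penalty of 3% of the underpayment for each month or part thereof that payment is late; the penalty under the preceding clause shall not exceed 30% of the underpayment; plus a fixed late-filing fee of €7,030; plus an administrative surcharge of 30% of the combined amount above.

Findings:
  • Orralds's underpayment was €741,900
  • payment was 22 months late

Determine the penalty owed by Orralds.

Penalty: €298,480

Accrued rate: 3% × 22 = 66%, capped at 30% → 30%
Failure-to-pay penalty: 30% of €741,900 = €222,570
Penalty before surcharge: €222,570 + €7,030 = €229,600
Administrative surcharge: 30% of €229,600 = €68,880
Total penalty: €229,600 + €68,880 = €298,480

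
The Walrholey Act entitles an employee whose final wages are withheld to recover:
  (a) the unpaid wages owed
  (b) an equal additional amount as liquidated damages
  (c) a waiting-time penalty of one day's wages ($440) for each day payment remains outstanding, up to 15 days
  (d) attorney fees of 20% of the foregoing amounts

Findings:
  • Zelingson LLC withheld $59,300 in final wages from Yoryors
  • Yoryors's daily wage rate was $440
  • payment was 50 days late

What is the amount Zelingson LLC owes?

Liquidated damages (equal amount): $59,300
Penalty days: min(50, 15) = 15
Waiting-time penalty: 15 × $440 = $6,600
Subtotal: $59,300 + $59,300 + $6,600 = $125,200
Attorney fees: 20% of $125,200 = $25,040
Total award: $125,200 + $25,040 = $150,240

$150,240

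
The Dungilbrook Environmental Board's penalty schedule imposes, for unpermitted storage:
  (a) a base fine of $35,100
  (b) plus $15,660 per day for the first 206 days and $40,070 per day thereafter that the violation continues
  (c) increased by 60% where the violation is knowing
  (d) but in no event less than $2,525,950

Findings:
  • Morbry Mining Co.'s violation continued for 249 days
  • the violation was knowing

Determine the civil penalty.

First 206 days: 206 × $15,660 = $3,225,960
Remaining days: (249 − 206) × $40,070 = $1,723,010
Per-day component: $3,225,960 + $1,723,010 = $4,948,970
Base plus per-day: $35,100 + $4,948,970 = $4,984,070
Enhancement: 60% of $4,984,070 = $2,990,442
Enhanced fine: $4,984,070 + $2,990,442 = $7,974,512
Minimum $2,525,950: $7,974,512 meets the minimum, no increase.

$7,974,512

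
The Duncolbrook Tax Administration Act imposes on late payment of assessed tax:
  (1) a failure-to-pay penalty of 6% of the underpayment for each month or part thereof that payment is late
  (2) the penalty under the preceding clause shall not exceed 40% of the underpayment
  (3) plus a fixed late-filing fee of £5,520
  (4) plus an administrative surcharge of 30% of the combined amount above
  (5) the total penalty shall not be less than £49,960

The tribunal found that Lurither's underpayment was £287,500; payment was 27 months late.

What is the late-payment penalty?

£156,676

Accrued rate: 6% × 27 = 162%, capped at 40% → 40%
Failure-to-pay penalty: 40% of £287,500 = £115,000
Penalty before surcharge: £115,000 + £5,520 = £120,520
Administrative surcharge: 30% of £120,520 = £36,156
Total penalty: £120,520 + £36,156 = £156,676
Minimum £49,960: £156,676 meets the minimum, no increase.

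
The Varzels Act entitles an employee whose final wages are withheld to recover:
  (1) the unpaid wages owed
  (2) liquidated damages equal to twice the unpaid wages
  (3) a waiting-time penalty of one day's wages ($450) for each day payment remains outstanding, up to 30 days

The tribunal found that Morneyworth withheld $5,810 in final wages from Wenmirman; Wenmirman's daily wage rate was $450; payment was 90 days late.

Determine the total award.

Doubled: 2 × $5,810 = $11,620
Penalty days: min(90, 30) = 30
Waiting-time penalty: 30 × $450 = $13,500
Total award: $5,810 + $11,620 + $13,500 = $30,930

$30,930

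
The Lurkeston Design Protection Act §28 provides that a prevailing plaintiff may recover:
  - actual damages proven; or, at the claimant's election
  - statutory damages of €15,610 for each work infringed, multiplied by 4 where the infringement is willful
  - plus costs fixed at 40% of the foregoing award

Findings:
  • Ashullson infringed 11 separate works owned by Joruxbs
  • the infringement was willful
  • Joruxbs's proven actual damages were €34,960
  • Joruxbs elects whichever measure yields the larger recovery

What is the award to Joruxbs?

Award: €961,576

Statutory damages: 11 × €15,610 = €171,710
Multiplied by 4: 4 × €171,710 = €686,840
Greater of actual damages (€34,960) or enhanced statutory damages (€686,840): €686,840
Costs: 40% of €686,840 = €274,736
Award plus costs: €686,840 + €274,736 = €961,576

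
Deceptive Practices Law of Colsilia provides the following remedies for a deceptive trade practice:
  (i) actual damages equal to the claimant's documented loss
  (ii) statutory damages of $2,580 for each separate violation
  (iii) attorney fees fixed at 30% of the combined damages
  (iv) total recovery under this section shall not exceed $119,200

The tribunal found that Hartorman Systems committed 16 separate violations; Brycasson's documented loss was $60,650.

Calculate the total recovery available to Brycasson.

Statutory damages: 16 × $2,580 = $41,280
Combined damages: $60,650 + $41,280 = $101,930
Attorney fees: 30% of $101,930 = $30,579
Total before cap: $101,930 + $30,579 = $132,509
Cap at $119,200: $132,509 exceeds the cap → $119,200

$119,200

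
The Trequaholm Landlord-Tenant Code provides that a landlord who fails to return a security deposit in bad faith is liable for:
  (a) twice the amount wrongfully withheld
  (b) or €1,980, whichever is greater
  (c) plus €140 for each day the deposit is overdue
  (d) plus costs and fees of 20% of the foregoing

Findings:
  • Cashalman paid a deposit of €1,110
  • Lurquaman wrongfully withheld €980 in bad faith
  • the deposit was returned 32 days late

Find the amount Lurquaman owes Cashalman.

€7,752

Doubled: 2 × €980 = €1,960
Minimum €1,980: €1,960 is below the minimum → €1,980
Late-return penalty: 32 × €140 = €4,480
Damages plus late penalty: €1,980 + €4,480 = €6,460
Costs and fees: 20% of €6,460 = €1,292
Total recovery: €6,460 + €1,292 = €7,752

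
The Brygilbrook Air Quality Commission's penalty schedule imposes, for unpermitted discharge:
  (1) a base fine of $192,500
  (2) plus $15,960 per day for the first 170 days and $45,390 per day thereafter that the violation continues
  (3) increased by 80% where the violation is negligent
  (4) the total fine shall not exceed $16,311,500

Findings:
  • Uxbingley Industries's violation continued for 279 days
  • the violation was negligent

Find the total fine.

Civil penalty: $14,135,778

First 170 days: 170 × $15,960 = $2,713,200
Remaining days: (279 − 170) × $45,390 = $4,947,510
Per-day component: $2,713,200 + $4,947,510 = $7,660,710
Base plus per-day: $192,500 + $7,660,710 = $7,853,210
Enhancement: 80% of $7,853,210 = $6,282,568
Enhanced fine: $7,853,210 + $6,282,568 = $14,135,778
Cap at $16,311,500: $14,135,778 is within the cap, no reduction.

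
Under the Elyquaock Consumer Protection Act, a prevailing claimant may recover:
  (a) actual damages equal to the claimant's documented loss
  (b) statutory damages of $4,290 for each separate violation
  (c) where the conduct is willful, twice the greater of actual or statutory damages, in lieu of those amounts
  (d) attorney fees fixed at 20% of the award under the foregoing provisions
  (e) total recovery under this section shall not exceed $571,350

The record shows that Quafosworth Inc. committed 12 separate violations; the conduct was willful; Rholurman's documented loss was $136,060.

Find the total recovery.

Total recovery: $326,544

Statutory damages: 12 × $4,290 = $51,480
Greater of actual damages ($136,060) or statutory damages ($51,480): $136,060
Doubled: 2 × $136,060 = $272,120
Attorney fees: 20% of $272,120 = $54,424
Total before cap: $272,120 + $54,424 = $326,544
Cap at $571,350: $326,544 is within the cap, no reduction.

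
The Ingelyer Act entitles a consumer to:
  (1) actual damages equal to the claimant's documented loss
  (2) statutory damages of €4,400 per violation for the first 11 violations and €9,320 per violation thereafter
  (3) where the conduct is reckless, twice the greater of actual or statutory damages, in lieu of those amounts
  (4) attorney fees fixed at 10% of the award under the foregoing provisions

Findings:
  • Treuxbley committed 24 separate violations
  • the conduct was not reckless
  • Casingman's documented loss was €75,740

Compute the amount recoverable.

First 11 violations: 11 × €4,400 = €48,400
Remaining violations: (24 − 11) × €9,320 = €121,160
Statutory damages: €48,400 + €121,160 = €169,560
Conduct not reckless: the in-lieu enhancement does not apply.
Actual plus statutory damages: €75,740 + €169,560 = €245,300
Attorney fees: 10% of €245,300 = €24,530
Total recovery: €245,300 + €24,530 = €269,830

€269,830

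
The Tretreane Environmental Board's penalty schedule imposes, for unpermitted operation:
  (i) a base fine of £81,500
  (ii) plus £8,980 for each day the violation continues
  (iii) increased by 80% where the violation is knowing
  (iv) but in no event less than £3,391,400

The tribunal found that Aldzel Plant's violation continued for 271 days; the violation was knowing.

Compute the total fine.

Per-day component: 271 × £8,980 = £2,433,580
Base plus per-day: £81,500 + £2,433,580 = £2,515,080
Enhancement: 80% of £2,515,080 = £2,012,064
Enhanced fine: £2,515,080 + £2,012,064 = £4,527,144
Minimum £3,391,400: £4,527,144 meets the minimum, no increase.

£4,527,144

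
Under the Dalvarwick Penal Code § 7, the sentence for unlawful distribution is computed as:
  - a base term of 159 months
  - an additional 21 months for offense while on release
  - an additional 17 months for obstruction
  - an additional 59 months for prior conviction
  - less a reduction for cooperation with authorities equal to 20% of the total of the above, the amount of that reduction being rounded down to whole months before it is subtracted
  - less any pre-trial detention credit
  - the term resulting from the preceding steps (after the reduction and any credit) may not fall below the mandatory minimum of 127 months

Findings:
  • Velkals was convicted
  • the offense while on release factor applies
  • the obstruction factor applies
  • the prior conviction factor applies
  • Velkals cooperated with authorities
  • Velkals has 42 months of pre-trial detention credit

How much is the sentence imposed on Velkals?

Offense while on release enhancement: +21 months
Obstruction enhancement: +17 months
Prior conviction enhancement: +59 months
Adjusted term: 159 months + 21 months + 17 months + 59 months = 256 months
Cooperation with authorities reduction: 20% of 256 months = 51 months (rounded down)
After reduction: 256 − 51 = 205 months
Less pre-trial detention credit: 205 months − 42 months = 163 months
Minimum 127 months: 163 months meets the minimum, no increase.

163 months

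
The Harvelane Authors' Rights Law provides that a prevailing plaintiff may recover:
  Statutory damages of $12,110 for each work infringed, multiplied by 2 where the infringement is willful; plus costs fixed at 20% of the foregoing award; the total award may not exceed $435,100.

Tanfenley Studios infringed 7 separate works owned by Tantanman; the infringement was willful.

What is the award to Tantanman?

Statutory damages: 7 × $12,110 = $84,770
Doubled: 2 × $84,770 = $169,540
Costs: 20% of $169,540 = $33,908
Award plus costs: $169,540 + $33,908 = $203,448
Cap at $435,100: $203,448 is within the cap, no reduction.

$203,448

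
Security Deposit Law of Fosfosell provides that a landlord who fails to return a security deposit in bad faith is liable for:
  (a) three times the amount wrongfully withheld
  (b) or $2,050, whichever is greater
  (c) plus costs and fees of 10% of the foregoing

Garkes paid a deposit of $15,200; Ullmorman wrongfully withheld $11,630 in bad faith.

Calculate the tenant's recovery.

Trebled: 3 × $11,630 = $34,890
Minimum $2,050: $34,890 meets the minimum, no increase.
Costs and fees: 10% of $34,890 = $3,489
Total recovery: $34,890 + $3,489 = $38,379

Recovery: $38,379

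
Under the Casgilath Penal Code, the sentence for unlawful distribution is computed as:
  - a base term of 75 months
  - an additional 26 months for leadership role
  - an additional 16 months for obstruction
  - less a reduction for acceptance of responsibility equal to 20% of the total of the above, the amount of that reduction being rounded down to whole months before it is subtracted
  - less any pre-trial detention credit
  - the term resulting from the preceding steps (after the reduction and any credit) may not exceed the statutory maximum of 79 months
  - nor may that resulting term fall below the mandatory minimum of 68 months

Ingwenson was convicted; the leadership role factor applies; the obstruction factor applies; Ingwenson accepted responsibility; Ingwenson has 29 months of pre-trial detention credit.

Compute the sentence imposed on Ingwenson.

68 months

Leadership role enhancement: +26 months
Obstruction enhancement: +16 months
Adjusted term: 75 months + 26 months + 16 months = 117 months
Acceptance of responsibility reduction: 20% of 117 months = 23 months (rounded down)
After reduction: 117 − 23 = 94 months
Less pre-trial detention credit: 94 months − 29 months = 65 months
Cap at 79 months: 65 months is within the cap, no reduction.
Minimum 68 months: 65 months is below the minimum → 68 months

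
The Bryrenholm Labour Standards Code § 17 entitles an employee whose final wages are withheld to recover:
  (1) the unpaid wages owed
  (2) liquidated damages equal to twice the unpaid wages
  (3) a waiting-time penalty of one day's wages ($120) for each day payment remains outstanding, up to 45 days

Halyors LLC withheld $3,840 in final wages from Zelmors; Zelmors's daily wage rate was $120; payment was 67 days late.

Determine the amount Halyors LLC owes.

$16,920

Doubled: 2 × $3,840 = $7,680
Penalty days: min(67, 45) = 45
Waiting-time penalty: 45 × $120 = $5,400
Total award: $3,840 + $7,680 + $5,400 = $16,920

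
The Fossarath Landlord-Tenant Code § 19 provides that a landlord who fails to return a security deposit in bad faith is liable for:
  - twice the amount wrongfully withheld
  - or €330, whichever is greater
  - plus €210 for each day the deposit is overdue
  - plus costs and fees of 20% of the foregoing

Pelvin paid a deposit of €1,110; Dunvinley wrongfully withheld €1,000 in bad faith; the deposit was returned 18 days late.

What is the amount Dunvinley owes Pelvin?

€6,936

Doubled: 2 × €1,000 = €2,000
Minimum €330: €2,000 meets the minimum, no increase.
Late-return penalty: 18 × €210 = €3,780
Damages plus late penalty: €2,000 + €3,780 = €5,780
Costs and fees: 20% of €5,780 = €1,156
Total recovery: €5,780 + €1,156 = €6,936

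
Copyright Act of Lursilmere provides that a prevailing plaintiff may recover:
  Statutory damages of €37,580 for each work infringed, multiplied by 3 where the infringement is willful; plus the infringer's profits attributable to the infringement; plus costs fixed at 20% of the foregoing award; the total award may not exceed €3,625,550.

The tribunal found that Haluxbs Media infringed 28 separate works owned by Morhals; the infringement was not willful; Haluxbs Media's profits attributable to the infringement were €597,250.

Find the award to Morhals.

€1,979,388

Statutory damages: 28 × €37,580 = €1,052,240
Infringement not willful: no ×3 enhancement.
Combined award: €1,052,240 + €597,250 = €1,649,490
Costs: 20% of €1,649,490 = €329,898
Award plus costs: €1,649,490 + €329,898 = €1,979,388
Cap at €3,625,550: €1,979,388 is within the cap, no reduction.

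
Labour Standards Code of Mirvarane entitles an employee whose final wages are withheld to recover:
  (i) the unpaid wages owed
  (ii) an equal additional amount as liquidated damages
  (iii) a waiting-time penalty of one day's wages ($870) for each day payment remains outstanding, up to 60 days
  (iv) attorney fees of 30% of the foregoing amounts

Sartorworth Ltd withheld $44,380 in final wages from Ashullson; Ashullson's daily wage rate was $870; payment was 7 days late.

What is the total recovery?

Liquidated damages (equal amount): $44,380
Penalty days: min(7, 60) = 7
Waiting-time penalty: 7 × $870 = $6,090
Subtotal: $44,380 + $44,380 + $6,090 = $94,850
Attorney fees: 30% of $94,850 = $28,455
Total award: $94,850 + $28,455 = $123,305

Total award: $123,305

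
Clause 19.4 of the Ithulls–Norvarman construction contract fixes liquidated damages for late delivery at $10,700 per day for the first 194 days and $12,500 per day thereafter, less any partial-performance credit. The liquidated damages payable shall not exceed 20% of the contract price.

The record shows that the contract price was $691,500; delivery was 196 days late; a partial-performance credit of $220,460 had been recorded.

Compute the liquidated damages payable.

First 194 days: 194 × $10,700 = $2,075,800
Remaining days: (196 − 194) × $12,500 = $25,000
Accrued per-day damages: $2,075,800 + $25,000 = $2,100,800
Less partial-performance credit: $2,100,800 − $220,460 = $1,880,340
Cap: 20% of $691,500 = $138,300
Cap at $138,300: $1,880,340 exceeds the cap → $138,300

Liquidated damages: $138,300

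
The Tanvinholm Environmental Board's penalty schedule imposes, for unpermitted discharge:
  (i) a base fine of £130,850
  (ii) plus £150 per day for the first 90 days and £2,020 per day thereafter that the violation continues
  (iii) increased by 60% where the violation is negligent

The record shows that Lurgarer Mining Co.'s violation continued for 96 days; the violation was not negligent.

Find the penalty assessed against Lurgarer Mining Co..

First 90 days: 90 × £150 = £13,500
Remaining days: (96 − 90) × £2,020 = £12,120
Per-day component: £13,500 + £12,120 = £25,620
Base plus per-day: £130,850 + £25,620 = £156,470
The violation was not negligent: no 60% increase.

£156,470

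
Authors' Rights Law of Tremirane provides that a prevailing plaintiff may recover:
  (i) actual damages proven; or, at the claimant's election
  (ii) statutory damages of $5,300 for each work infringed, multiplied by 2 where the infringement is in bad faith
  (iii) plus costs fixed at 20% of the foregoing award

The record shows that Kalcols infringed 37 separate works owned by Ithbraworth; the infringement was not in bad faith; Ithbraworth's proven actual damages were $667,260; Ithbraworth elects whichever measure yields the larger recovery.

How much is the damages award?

$800,712

Statutory damages: 37 × $5,300 = $196,100
Infringement not in bad faith: no ×2 enhancement.
Greater of actual damages ($667,260) or statutory damages ($196,100): $667,260
Costs: 20% of $667,260 = $133,452
Award plus costs: $667,260 + $133,452 = $800,712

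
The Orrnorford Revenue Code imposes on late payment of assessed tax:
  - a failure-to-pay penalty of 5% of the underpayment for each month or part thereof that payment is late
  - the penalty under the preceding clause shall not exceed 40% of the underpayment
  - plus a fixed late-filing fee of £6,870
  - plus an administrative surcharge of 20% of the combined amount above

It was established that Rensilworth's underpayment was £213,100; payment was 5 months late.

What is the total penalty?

Accrued rate: 5% × 5 = 25%, capped at 40% → 25%
Failure-to-pay penalty: 25% of £213,100 = £53,275
Penalty before surcharge: £53,275 + £6,870 = £60,145
Administrative surcharge: 20% of £60,145 = £12,029
Total penalty: £60,145 + £12,029 = £72,174

£72,174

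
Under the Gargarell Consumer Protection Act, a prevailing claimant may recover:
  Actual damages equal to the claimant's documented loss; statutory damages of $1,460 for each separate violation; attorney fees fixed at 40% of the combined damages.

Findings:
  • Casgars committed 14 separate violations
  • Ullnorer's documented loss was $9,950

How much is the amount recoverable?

$42,546

Statutory damages: 14 × $1,460 = $20,440
Combined damages: $9,950 + $20,440 = $30,390
Attorney fees: 40% of $30,390 = $12,156
Total recovery: $30,390 + $12,156 = $42,546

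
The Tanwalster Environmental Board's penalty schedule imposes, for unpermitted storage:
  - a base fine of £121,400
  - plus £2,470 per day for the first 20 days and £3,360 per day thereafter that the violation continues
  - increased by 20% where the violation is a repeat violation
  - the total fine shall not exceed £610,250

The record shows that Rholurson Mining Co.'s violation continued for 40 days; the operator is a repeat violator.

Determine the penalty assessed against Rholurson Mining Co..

£285,600

First 20 days: 20 × £2,470 = £49,400
Remaining days: (40 − 20) × £3,360 = £67,200
Per-day component: £49,400 + £67,200 = £116,600
Base plus per-day: £121,400 + £116,600 = £238,000
Enhancement: 20% of £238,000 = £47,600
Enhanced fine: £238,000 + £47,600 = £285,600
Cap at £610,250: £285,600 is within the cap, no reduction.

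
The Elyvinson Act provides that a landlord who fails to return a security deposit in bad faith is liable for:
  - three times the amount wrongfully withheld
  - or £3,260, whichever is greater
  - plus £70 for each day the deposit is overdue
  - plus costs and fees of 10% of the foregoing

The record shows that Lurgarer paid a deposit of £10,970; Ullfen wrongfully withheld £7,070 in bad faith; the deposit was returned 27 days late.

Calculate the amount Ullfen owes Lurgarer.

Trebled: 3 × £7,070 = £21,210
Minimum £3,260: £21,210 meets the minimum, no increase.
Late-return penalty: 27 × £70 = £1,890
Damages plus late penalty: £21,210 + £1,890 = £23,100
Costs and fees: 10% of £23,100 = £2,310
Total recovery: £23,100 + £2,310 = £25,410

£25,410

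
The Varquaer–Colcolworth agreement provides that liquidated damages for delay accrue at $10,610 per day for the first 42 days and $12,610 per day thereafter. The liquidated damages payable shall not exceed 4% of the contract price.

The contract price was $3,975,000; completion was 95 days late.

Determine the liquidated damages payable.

$159,000

First 42 days: 42 × $10,610 = $445,620
Remaining days: (95 − 42) × $12,610 = $668,330
Accrued per-day damages: $445,620 + $668,330 = $1,113,950
Cap: 4% of $3,975,000 = $159,000
Cap at $159,000: $1,113,950 exceeds the cap → $159,000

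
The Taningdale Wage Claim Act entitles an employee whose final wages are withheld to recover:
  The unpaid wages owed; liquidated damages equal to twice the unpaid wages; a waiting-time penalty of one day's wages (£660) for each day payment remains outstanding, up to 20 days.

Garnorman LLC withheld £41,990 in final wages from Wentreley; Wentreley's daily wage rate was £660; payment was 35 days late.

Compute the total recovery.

£139,170

Doubled: 2 × £41,990 = £83,980
Penalty days: min(35, 20) = 20
Waiting-time penalty: 20 × £660 = £13,200
Total award: £41,990 + £83,980 + £13,200 = £139,170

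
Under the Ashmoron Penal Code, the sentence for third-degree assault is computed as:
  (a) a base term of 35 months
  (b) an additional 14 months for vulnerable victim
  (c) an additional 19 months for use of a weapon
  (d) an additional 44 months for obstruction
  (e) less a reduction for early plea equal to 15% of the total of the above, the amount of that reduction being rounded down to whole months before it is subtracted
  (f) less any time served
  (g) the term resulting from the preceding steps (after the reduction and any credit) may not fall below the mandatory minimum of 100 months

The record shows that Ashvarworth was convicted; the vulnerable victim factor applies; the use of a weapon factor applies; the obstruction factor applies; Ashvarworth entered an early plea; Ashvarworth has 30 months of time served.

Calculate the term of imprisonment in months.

100 months

Vulnerable victim enhancement: +14 months
Use of a weapon enhancement: +19 months
Obstruction enhancement: +44 months
Adjusted term: 35 months + 14 months + 19 months + 44 months = 112 months
Early plea reduction: 15% of 112 months = 16 months (rounded down)
After reduction: 112 − 16 = 96 months
Less time served: 96 months − 30 months = 66 months
Minimum 100 months: 66 months is below the minimum → 100 months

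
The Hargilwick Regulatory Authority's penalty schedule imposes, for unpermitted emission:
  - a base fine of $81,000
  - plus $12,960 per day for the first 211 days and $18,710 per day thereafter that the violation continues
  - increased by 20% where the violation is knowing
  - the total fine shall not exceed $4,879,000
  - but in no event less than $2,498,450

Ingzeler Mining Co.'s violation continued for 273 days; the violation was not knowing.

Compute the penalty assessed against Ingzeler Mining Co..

$3,975,580

First 211 days: 211 × $12,960 = $2,734,560
Remaining days: (273 − 211) × $18,710 = $1,160,020
Per-day component: $2,734,560 + $1,160,020 = $3,894,580
Base plus per-day: $81,000 + $3,894,580 = $3,975,580
The violation was not knowing: no 20% increase.
Cap at $4,879,000: $3,975,580 is within the cap, no reduction.
Minimum $2,498,450: $3,975,580 meets the minimum, no increase.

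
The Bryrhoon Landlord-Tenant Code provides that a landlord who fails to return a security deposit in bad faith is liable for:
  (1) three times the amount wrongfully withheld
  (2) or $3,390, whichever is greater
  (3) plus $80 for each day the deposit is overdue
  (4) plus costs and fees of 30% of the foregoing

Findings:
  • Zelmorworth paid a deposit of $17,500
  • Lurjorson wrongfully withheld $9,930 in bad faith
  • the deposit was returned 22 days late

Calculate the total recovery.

Trebled: 3 × $9,930 = $29,790
Minimum $3,390: $29,790 meets the minimum, no increase.
Late-return penalty: 22 × $80 = $1,760
Damages plus late penalty: $29,790 + $1,760 = $31,550
Costs and fees: 30% of $31,550 = $9,465
Total recovery: $31,550 + $9,465 = $41,015

$41,015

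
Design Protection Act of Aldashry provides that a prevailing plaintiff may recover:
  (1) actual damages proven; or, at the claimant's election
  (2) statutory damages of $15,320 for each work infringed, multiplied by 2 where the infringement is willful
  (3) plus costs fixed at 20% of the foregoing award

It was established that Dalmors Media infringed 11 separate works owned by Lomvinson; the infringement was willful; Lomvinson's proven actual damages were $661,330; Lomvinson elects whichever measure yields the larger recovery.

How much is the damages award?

$793,596

Statutory damages: 11 × $15,320 = $168,520
Doubled: 2 × $168,520 = $337,040
Greater of actual damages ($661,330) or enhanced statutory damages ($337,040): $661,330
Costs: 20% of $661,330 = $132,266
Award plus costs: $661,330 + $132,266 = $793,596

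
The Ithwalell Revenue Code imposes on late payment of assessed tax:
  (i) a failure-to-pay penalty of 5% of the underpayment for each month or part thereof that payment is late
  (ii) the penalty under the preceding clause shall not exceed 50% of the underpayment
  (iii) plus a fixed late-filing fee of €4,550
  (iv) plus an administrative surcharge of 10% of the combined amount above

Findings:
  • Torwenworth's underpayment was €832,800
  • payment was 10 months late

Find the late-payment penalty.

€463,045

Accrued rate: 5% × 10 = 50%, capped at 50% → 50%
Failure-to-pay penalty: 50% of €832,800 = €416,400
Penalty before surcharge: €416,400 + €4,550 = €420,950
Administrative surcharge: 10% of €420,950 = €42,095
Total penalty: €420,950 + €42,095 = €463,045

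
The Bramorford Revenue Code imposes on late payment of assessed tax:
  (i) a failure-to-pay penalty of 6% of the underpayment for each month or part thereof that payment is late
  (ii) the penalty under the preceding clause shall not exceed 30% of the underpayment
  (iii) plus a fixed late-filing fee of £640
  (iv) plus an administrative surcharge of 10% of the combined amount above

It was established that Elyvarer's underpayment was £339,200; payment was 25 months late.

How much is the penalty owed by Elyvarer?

£112,640

Accrued rate: 6% × 25 = 150%, capped at 30% → 30%
Failure-to-pay penalty: 30% of £339,200 = £101,760
Penalty before surcharge: £101,760 + £640 = £102,400
Administrative surcharge: 10% of £102,400 = £10,240
Total penalty: £102,400 + £10,240 = £112,640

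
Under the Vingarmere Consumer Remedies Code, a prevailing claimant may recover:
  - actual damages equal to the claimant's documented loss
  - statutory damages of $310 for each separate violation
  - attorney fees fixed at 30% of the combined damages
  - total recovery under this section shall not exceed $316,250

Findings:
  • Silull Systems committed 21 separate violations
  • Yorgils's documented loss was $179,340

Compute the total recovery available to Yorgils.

Statutory damages: 21 × $310 = $6,510
Combined damages: $179,340 + $6,510 = $185,850
Attorney fees: 30% of $185,850 = $55,755
Total before cap: $185,850 + $55,755 = $241,605
Cap at $316,250: $241,605 is within the cap, no reduction.

Total recovery: $241,605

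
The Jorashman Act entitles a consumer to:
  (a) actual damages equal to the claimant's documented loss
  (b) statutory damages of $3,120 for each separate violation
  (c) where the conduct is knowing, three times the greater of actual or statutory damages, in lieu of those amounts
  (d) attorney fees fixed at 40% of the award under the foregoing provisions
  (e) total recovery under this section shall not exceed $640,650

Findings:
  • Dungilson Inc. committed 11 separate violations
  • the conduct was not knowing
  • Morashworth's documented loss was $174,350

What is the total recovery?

Statutory damages: 11 × $3,120 = $34,320
Conduct not knowing: the in-lieu enhancement does not apply.
Actual plus statutory damages: $174,350 + $34,320 = $208,670
Attorney fees: 40% of $208,670 = $83,468
Total before cap: $208,670 + $83,468 = $292,138
Cap at $640,650: $292,138 is within the cap, no reduction.

Total recovery: $292,138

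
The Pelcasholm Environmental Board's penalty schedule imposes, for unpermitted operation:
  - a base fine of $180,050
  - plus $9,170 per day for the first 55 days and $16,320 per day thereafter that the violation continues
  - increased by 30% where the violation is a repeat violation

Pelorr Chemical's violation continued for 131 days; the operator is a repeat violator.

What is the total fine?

First 55 days: 55 × $9,170 = $504,350
Remaining days: (131 − 55) × $16,320 = $1,240,320
Per-day component: $504,350 + $1,240,320 = $1,744,670
Base plus per-day: $180,050 + $1,744,670 = $1,924,720
Enhancement: 30% of $1,924,720 = $577,416
Enhanced fine: $1,924,720 + $577,416 = $2,502,136

$2,502,136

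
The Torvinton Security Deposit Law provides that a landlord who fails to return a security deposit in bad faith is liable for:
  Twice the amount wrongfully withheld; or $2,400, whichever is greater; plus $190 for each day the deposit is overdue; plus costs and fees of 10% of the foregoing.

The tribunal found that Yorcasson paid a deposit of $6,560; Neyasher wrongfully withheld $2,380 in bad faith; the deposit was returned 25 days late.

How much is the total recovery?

Doubled: 2 × $2,380 = $4,760
Minimum $2,400: $4,760 meets the minimum, no increase.
Late-return penalty: 25 × $190 = $4,750
Damages plus late penalty: $4,760 + $4,750 = $9,510
Costs and fees: 10% of $9,510 = $951
Total recovery: $9,510 + $951 = $10,461

$10,461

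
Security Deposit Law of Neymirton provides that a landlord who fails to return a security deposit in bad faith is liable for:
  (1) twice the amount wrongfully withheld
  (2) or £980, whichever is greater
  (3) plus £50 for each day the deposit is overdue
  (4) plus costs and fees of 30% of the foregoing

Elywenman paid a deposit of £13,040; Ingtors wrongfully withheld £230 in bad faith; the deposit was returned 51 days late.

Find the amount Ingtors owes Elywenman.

£4,589

Doubled: 2 × £230 = £460
Minimum £980: £460 is below the minimum → £980
Late-return penalty: 51 × £50 = £2,550
Damages plus late penalty: £980 + £2,550 = £3,530
Costs and fees: 30% of £3,530 = £1,059
Total recovery: £3,530 + £1,059 = £4,589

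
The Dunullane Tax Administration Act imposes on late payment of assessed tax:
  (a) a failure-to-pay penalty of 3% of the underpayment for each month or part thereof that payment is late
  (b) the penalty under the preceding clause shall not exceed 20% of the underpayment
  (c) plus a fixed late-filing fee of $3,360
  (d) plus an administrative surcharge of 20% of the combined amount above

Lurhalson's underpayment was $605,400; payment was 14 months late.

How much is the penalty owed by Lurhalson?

Accrued rate: 3% × 14 = 42%, capped at 20% → 20%
Failure-to-pay penalty: 20% of $605,400 = $121,080
Penalty before surcharge: $121,080 + $3,360 = $124,440
Administrative surcharge: 20% of $124,440 = $24,888
Total penalty: $124,440 + $24,888 = $149,328

$149,328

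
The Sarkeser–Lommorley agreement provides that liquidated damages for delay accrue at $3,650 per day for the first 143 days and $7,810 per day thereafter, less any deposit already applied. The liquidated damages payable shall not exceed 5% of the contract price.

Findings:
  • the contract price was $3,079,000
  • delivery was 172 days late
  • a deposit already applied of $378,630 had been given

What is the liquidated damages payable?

First 143 days: 143 × $3,650 = $521,950
Remaining days: (172 − 143) × $7,810 = $226,490
Accrued per-day damages: $521,950 + $226,490 = $748,440
Less deposit already applied: $748,440 − $378,630 = $369,810
Cap: 5% of $3,079,000 = $153,950
Cap at $153,950: $369,810 exceeds the cap → $153,950

Liquidated damages: $153,950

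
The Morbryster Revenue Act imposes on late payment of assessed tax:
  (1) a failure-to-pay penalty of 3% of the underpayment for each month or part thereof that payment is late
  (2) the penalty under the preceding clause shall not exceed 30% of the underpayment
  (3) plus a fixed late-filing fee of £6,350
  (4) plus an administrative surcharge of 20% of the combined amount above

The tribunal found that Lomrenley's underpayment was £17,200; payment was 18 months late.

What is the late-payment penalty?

Penalty: £13,812

Accrued rate: 3% × 18 = 54%, capped at 30% → 30%
Failure-to-pay penalty: 30% of £17,200 = £5,160
Penalty before surcharge: £5,160 + £6,350 = £11,510
Administrative surcharge: 20% of £11,510 = £2,302
Total penalty: £11,510 + £2,302 = £13,812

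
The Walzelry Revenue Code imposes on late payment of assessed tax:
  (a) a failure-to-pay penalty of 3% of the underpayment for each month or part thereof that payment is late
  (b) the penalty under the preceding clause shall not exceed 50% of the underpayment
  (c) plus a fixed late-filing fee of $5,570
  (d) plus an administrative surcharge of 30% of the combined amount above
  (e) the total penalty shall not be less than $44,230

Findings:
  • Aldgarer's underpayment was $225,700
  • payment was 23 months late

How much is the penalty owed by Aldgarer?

$153,946

Accrued rate: 3% × 23 = 69%, capped at 50% → 50%
Failure-to-pay penalty: 50% of $225,700 = $112,850
Penalty before surcharge: $112,850 + $5,570 = $118,420
Administrative surcharge: 30% of $118,420 = $35,526
Total penalty: $118,420 + $35,526 = $153,946
Minimum $44,230: $153,946 meets the minimum, no increase.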